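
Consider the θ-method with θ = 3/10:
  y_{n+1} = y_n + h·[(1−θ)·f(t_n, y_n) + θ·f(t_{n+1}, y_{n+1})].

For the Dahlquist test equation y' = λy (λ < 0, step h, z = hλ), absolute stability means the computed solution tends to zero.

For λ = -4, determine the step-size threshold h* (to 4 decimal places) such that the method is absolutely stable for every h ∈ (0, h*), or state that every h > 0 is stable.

With y'=λy (z=hλ):
  y_{n+1} = y_n + z·[7/10·y_n + 3/10·y_{n+1}] ⇒ (1 − 3/10z)y_{n+1} = (1 + 7/10z)y_n
  so R(z) = (1 + 7/10z)/(1 − 3/10z).

Solve |R(x)|<1 on ℝ⁻.
x=-1.62: |R|=0.0902
R=−1: 1+7/10x = −1+3/10x ⇒ -2/5x=2 ⇒ x=2/(-2/5)=-5.0000
Confirm numerically:
  x=-3.623: |R|=0.73607 <1
  x=-3.055: |R|=0.59405 <1
  x=-2.167: |R|=0.31325 <1
  x=-2.090: |R|=0.28457 <1
  x=-5.513: |R|=1.07732 >1
  x=-5.413: |R|=1.06296 >1
Stable set (-5.0000, 0).

(-5.0000,0); λ=-4 ⇒ h* = (5)/4 = 1.2500.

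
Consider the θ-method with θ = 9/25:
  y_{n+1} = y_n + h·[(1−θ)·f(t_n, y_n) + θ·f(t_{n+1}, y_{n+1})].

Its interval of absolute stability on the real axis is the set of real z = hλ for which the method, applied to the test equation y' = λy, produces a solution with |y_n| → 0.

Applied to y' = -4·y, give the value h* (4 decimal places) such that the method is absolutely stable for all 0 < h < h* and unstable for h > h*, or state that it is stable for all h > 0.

With y'=λy (z=hλ):
  y_{n+1} = y_n + z·[16/25·y_n + 9/25·y_{n+1}] ⇒ (1 − 9/25z)y_{n+1} = (1 + 16/25z)y_n
  so R(z) = (1 + 16/25z)/(1 − 9/25z).

Find x<0 with |R(x)|<1.
x=-1.38: |R|=0.0780
R=−1: 1+16/25x = −1+9/25x ⇒ -7/25x=2 ⇒ x=2/(-7/25)=-7.1429
Confirm numerically:
  x=-6.331: |R|=0.93068 <1
  x=-5.880: |R|=0.88655 <1
  x=-4.908: |R|=0.77384 <1
  x=-3.091: |R|=0.46302 <1
  x=-7.497: |R|=1.02681 >1
  x=-7.323: |R|=1.01387 >1
  x=-7.318: |R|=1.01349 >1
So |R|<1 on (-7.1429, 0).

(-7.1429,0); λ=-4 ⇒ h* = (50/7)/4 = 1.7857.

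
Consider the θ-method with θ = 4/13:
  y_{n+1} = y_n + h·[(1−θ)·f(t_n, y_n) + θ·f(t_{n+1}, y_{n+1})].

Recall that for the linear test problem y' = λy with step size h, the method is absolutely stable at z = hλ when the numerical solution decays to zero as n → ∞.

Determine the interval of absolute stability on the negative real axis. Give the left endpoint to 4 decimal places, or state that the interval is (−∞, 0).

On y'=λy, z=hλ:
  y_{n+1} = y_n + z·[9/13·y_n + 4/13·y_{n+1}] ⇒ (1 − 4/13z)y_{n+1} = (1 + 9/13z)y_n
  R(z) = (1 + 9/13z)/(1 − 4/13z).

Solve |R(x)|<1 on ℝ⁻.
x=-0.37: |R|=0.6678
R=−1: 1+9/13x = −1+4/13x ⇒ -5/13x=2 ⇒ x=2/(-5/13)=-5.2000
Confirm numerically:
  x=-4.709: |R|=0.92289 <1
  x=-4.304: |R|=0.85173 <1
  x=-2.922: |R|=0.53864 <1
  x=-5.596: |R|=1.05596 >1
  x=-5.439: |R|=1.03438 >1
  x=-5.255: |R|=1.00808 >1
Interval (-5.2000, 0).

(-5.2000, 0).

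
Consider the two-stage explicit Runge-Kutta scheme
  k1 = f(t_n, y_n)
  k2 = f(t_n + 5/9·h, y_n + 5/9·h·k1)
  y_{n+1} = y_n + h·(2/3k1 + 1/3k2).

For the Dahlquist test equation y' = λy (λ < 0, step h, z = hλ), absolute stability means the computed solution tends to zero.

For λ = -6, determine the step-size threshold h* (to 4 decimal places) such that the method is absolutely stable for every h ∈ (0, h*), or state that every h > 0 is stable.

With y'=λy (z=hλ):
  k1=λy_n ⇒ h·k1=z·y_n;  k2=λ(1+5/9z)y_n ⇒ h·k2=z(1+5/9z)y_n
  y_{n+1}/y_n = 1 + 2/3z + 1/3z(1+5/9z) = 1 + z + 5/27z²
  ⇒ R(z) = 1 + z + 5/27z².

Solve |R(x)|<1 on ℝ⁻.
x=-0.98: |R|=0.1979
R=1: x+5/27x²=0 ⇒ x=−27/5=-5.4000; min R=1−1/(4·5/27)=-0.3500>−1
Confirm numerically:
  x=-4.465: |R|=0.22689 <1
  x=-3.772: |R|=0.13719 <1
  x=-3.349: |R|=0.27200 <1
  x=-5.959: |R|=1.61687 >1
  x=-5.644: |R|=1.25503 >1
So |R|<1 on (-5.4000, 0).

(-5.4000,0); λ=-6 ⇒ h* = (27/5)/6 = 0.9000.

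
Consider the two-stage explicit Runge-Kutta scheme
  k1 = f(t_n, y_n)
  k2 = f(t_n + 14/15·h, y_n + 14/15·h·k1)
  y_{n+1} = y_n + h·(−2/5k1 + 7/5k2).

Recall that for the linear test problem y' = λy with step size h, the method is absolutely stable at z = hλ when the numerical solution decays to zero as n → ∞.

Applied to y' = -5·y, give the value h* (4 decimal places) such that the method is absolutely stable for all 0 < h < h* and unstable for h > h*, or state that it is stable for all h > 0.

Test eqn y'=λy, z=hλ:
  k1=λy_n ⇒ h·k1=z·y_n;  k2=λ(1+14/15z)y_n ⇒ h·k2=z(1+14/15z)y_n
  y_{n+1}/y_n = 1 − 2/5z + 7/5z(1+14/15z) = 1 + z + 98/75z²
  Hence R(z) = 1 + z + 98/75z².

Solve |R(x)|<1 on ℝ⁻.
x=-1.64: |R|=2.8744
R=1: x+98/75x²=0 ⇒ x=−75/98=-0.7653; min R=1−1/(4·98/75)=0.8087>−1
Confirm numerically:
  x=-0.679: |R|=0.92343 <1
  x=-0.621: |R|=0.88290 <1
  x=-0.467: |R|=0.81797 <1
  x=-0.322: |R|=0.81348 <1
  x=-1.006: |R|=1.31639 >1
  x=-0.890: |R|=1.14501 >1
Interval (-0.7653, 0).

(-0.7653,0); λ=-5 ⇒ h* = (75/98)/5 = 0.1531.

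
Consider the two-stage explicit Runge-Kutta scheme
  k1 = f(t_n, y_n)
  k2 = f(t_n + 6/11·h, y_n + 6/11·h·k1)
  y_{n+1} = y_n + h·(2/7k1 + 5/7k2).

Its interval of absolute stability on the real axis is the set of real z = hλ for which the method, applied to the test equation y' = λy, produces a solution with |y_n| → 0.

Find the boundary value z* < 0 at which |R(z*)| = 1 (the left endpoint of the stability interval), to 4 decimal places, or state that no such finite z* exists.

z* = -2.5667.

On y'=λy, z=hλ:
  k1=λy_n ⇒ h·k1=z·y_n;  k2=λ(1+6/11z)y_n ⇒ h·k2=z(1+6/11z)y_n
  y_{n+1}/y_n = 1 + 2/7z + 5/7z(1+6/11z) = 1 + z + 30/77z²
  so R(z) = 1 + z + 30/77z².

Solve |R(x)|<1 on ℝ⁻.
x=-1.58: |R|=0.3926
R=1: x+30/77x²=0 ⇒ x=−77/30=-2.5667; min R=1−1/(4·30/77)=0.3583>−1
Confirm numerically:
  x=-1.383: |R|=0.36220 <1
  x=-1.352: |R|=0.36017 <1
  x=-1.345: |R|=0.35981 <1
  x=-3.116: |R|=1.66690 >1
  x=-2.751: |R|=1.19757 >1
So |R|<1 on (-2.5667, 0).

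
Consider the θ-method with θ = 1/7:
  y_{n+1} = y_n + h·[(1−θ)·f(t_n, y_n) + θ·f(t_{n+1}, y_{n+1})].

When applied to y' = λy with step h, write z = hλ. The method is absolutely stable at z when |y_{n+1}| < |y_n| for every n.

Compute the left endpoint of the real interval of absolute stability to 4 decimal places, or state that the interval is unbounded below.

On y'=λy, z=hλ:
  y_{n+1} = y_n + z·[6/7·y_n + 1/7·y_{n+1}] ⇒ (1 − 1/7z)y_{n+1} = (1 + 6/7z)y_n
  ⇒ R(z) = (1 + 6/7z)/(1 − 1/7z).

Solve |R(x)|<1 on ℝ⁻.
x=-1.02: |R|=0.1097
R=−1: 1+6/7x = −1+1/7x ⇒ -5/7x=2 ⇒ x=2/(-5/7)=-2.8000
Confirm numerically:
  x=-2.179: |R|=0.66173 <1
  x=-2.155: |R|=0.64773 <1
  x=-1.952: |R|=0.52636 <1
  x=-3.049: |R|=1.12389 >1
  x=-3.007: |R|=1.10343 >1
Stable set (-2.8000, 0).

z* = -2.8000.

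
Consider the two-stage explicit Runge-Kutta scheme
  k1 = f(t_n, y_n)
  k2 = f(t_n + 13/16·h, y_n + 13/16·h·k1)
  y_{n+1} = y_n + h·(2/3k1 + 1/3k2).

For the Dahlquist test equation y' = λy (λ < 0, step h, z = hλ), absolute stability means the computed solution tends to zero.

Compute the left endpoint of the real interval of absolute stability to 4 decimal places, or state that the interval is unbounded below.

z* = -3.6923.

Test eqn y'=λy, z=hλ:
  k1=λy_n ⇒ h·k1=z·y_n;  k2=λ(1+13/16z)y_n ⇒ h·k2=z(1+13/16z)y_n
  y_{n+1}/y_n = 1 + 2/3z + 1/3z(1+13/16z) = 1 + z + 13/48z²
  Hence R(z) = 1 + z + 13/48z².

Solve |R(x)|<1 on ℝ⁻.
x=-1.2: |R|=0.1900
R=1: x+13/48x²=0 ⇒ x=−48/13=-3.6923; min R=1−1/(4·13/48)=0.0769>−1
Confirm numerically:
  x=-3.536: |R|=0.85031 <1
  x=-2.655: |R|=0.25411 <1
  x=-2.227: |R|=0.11621 <1
  x=-1.541: |R|=0.10214 <1
  x=-4.080: |R|=1.42840 >1
  x=-3.825: |R|=1.13746 >1
  x=-3.738: |R|=1.04626 >1
Stable set (-3.6923, 0).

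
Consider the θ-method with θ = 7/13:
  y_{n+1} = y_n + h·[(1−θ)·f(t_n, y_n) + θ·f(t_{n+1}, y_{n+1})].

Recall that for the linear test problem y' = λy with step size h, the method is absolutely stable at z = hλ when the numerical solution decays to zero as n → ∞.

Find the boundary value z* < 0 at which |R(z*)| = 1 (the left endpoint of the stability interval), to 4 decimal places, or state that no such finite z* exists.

(−∞, 0) — no finite endpoint.

With y'=λy (z=hλ):
  y_{n+1} = y_n + z·[6/13·y_n + 7/13·y_{n+1}] ⇒ (1 − 7/13z)y_{n+1} = (1 + 6/13z)y_n
  so R(z) = (1 + 6/13z)/(1 − 7/13z).

Boundary: |R(x)|=1, x<0.
x=-1.3: |R|=0.2353
x=-2: |R|=0.0370
x=-10: |R|=0.5663
x=-100: |R|=0.8233
θ=7/13≥1/2 ⇒ |1+6/13x|<|1−7/13x| ∀x<0 ⇒ interval (−∞,0).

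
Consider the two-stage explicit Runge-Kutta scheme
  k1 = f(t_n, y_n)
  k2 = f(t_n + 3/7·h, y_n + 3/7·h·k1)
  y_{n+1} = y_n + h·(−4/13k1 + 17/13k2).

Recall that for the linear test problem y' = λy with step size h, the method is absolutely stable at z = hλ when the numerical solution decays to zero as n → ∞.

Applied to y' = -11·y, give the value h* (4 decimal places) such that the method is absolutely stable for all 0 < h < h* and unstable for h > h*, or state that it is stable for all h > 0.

On y'=λy, z=hλ:
  k1=λy_n ⇒ h·k1=z·y_n;  k2=λ(1+3/7z)y_n ⇒ h·k2=z(1+3/7z)y_n
  y_{n+1}/y_n = 1 − 4/13z + 17/13z(1+3/7z) = 1 + z + 51/91z²
  so R(z) = 1 + z + 51/91z².

Boundary: |R(x)|=1, x<0.
x=-1: |R|=0.5604
R=1: x+51/91x²=0 ⇒ x=−91/51=-1.7843; min R=1−1/(4·51/91)=0.5539>−1
Confirm numerically:
  x=-1.676: |R|=0.89826 <1
  x=-1.498: |R|=0.75963 <1
  x=-1.176: |R|=0.59907 <1
  x=-2.085: |R|=1.35136 >1
  x=-1.816: |R|=1.03225 >1
Stable set (-1.7843, 0).

(-1.7843,0); λ=-11 ⇒ h* = (91/51)/11 = 0.1622.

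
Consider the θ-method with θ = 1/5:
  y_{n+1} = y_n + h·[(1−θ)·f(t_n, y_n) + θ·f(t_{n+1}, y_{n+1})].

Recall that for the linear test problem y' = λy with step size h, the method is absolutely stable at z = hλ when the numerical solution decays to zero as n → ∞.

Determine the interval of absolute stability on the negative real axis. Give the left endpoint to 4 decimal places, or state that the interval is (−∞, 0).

With y'=λy (z=hλ):
  y_{n+1} = y_n + z·[4/5·y_n + 1/5·y_{n+1}] ⇒ (1 − 1/5z)y_{n+1} = (1 + 4/5z)y_n
  Hence R(z) = (1 + 4/5z)/(1 − 1/5z).

Boundary: |R(x)|=1, x<0.
x=-1.69: |R|=0.2631
R=−1: 1+4/5x = −1+1/5x ⇒ -3/5x=2 ⇒ x=2/(-3/5)=-3.3333
Confirm numerically:
  x=-2.583: |R|=0.70315 <1
  x=-2.454: |R|=0.64610 <1
  x=-1.506: |R|=0.15739 <1
  x=-3.642: |R|=1.10715 >1
  x=-3.558: |R|=1.07876 >1
So |R|<1 on (-3.3333, 0).

z∈(-3.3333,0).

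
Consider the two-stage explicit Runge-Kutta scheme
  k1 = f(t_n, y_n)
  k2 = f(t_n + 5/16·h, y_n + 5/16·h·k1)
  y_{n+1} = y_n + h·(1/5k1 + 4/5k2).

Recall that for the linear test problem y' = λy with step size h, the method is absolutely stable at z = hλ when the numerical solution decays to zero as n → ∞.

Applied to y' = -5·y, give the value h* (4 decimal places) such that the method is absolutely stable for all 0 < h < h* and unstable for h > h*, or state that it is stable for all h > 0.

(-4.0000,0); λ=-5 ⇒ h* = (4)/5 = 0.8000.

With y'=λy (z=hλ):
  k1=λy_n ⇒ h·k1=z·y_n;  k2=λ(1+5/16z)y_n ⇒ h·k2=z(1+5/16z)y_n
  y_{n+1}/y_n = 1 + 1/5z + 4/5z(1+5/16z) = 1 + z + 1/4z²
  so R(z) = 1 + z + 1/4z².

Boundary: |R(x)|=1, x<0.
x=-1.2: |R|=0.1600
R=1: x+1/4x²=0 ⇒ x=−4=-4.0000; min R=1−1/(4·1/4)=0.0000>−1
Confirm numerically:
  x=-3.868: |R|=0.87236 <1
  x=-3.706: |R|=0.72761 <1
  x=-2.991: |R|=0.24552 <1
  x=-2.372: |R|=0.03460 <1
  x=-4.411: |R|=1.45323 >1
  x=-4.312: |R|=1.33634 >1
Interval (-4.0000, 0).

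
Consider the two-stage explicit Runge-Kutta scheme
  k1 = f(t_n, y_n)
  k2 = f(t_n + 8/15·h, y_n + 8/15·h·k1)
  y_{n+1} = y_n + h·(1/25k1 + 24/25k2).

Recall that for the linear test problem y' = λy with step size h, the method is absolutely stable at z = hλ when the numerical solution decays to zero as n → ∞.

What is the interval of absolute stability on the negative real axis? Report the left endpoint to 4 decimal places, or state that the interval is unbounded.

(-1.9531, 0).

With y'=λy (z=hλ):
  k1=λy_n ⇒ h·k1=z·y_n;  k2=λ(1+8/15z)y_n ⇒ h·k2=z(1+8/15z)y_n
  y_{n+1}/y_n = 1 + 1/25z + 24/25z(1+8/15z) = 1 + z + 64/125z²
  Hence R(z) = 1 + z + 64/125z².

Need |R(x)|<1, x<0.
x=-0.37: |R|=0.7001
R=1: x+64/125x²=0 ⇒ x=−125/64=-1.9531; min R=1−1/(4·64/125)=0.5117>−1
Confirm numerically:
  x=-1.422: |R|=0.61331 <1
  x=-1.238: |R|=0.54671 <1
  x=-0.938: |R|=0.51248 <1
  x=-0.787: |R|=0.53012 <1
  x=-2.532: |R|=1.75044 >1
  x=-2.335: |R|=1.45654 >1
  x=-2.321: |R|=1.43716 >1
Stable set (-1.9531, 0).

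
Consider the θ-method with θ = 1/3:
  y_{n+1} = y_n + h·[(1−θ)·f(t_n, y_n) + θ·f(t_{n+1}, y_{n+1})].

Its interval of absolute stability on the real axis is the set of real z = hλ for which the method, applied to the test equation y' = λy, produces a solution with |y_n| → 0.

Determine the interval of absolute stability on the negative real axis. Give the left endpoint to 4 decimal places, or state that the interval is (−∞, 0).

Set f=λy, z=hλ:
  y_{n+1} = y_n + z·[2/3·y_n + 1/3·y_{n+1}] ⇒ (1 − 1/3z)y_{n+1} = (1 + 2/3z)y_n
  Hence R(z) = (1 + 2/3z)/(1 − 1/3z).

Solve |R(x)|<1 on ℝ⁻.
x=-1.3: |R|=0.0930
R=−1: 1+2/3x = −1+1/3x ⇒ -1/3x=2 ⇒ x=2/(-1/3)=-6.0000
Confirm numerically:
  x=-5.722: |R|=0.96813 <1
  x=-3.332: |R|=0.57865 <1
  x=-3.208: |R|=0.55026 <1
  x=-6.576: |R|=1.06015 >1
  x=-6.061: |R|=1.00673 >1
Interval (-6.0000, 0).

z∈(-6.0000,0).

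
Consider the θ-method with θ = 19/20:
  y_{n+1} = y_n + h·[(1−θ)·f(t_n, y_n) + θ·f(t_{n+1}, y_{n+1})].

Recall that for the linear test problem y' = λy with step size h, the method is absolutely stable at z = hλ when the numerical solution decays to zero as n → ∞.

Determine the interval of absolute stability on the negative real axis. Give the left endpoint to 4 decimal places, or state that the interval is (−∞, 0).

(−∞, 0) — no finite endpoint.

With y'=λy (z=hλ):
  y_{n+1} = y_n + z·[1/20·y_n + 19/20·y_{n+1}] ⇒ (1 − 19/20z)y_{n+1} = (1 + 1/20z)y_n
  ⇒ R(z) = (1 + 1/20z)/(1 − 19/20z).

Need |R(x)|<1, x<0.
x=-1.6: |R|=0.3651
x=-2: |R|=0.3103
x=-10: |R|=0.0476
x=-100: |R|=0.0417
θ=19/20≥1/2 ⇒ |1+1/20x|<|1−19/20x| ∀x<0 ⇒ unbounded interval.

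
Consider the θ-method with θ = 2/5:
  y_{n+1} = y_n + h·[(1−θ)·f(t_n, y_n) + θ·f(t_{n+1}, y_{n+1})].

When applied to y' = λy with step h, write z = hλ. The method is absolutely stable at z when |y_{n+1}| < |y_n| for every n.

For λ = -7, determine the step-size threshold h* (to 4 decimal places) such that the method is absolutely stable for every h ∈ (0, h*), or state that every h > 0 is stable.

(-10.0000,0); λ=-7 ⇒ h* = (10)/7 = 1.4286.

Set f=λy, z=hλ:
  y_{n+1} = y_n + z·[3/5·y_n + 2/5·y_{n+1}] ⇒ (1 − 2/5z)y_{n+1} = (1 + 3/5z)y_n
  R(z) = (1 + 3/5z)/(1 − 2/5z).

Find x<0 with |R(x)|<1.
x=-0.81: |R|=0.3882
R=−1: 1+3/5x = −1+2/5x ⇒ -1/5x=2 ⇒ x=2/(-1/5)=-10.0000
Confirm numerically:
  x=-7.920: |R|=0.90019 <1
  x=-5.482: |R|=0.71699 <1
  x=-4.442: |R|=0.59968 <1
  x=-10.536: |R|=1.02056 >1
  x=-10.335: |R|=1.01305 >1
So |R|<1 on (-10.0000, 0).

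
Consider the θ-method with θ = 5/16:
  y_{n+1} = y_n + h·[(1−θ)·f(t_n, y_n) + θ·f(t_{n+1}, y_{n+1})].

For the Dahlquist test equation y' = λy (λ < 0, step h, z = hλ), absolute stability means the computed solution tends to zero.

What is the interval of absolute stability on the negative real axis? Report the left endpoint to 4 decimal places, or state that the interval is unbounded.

With y'=λy (z=hλ):
  y_{n+1} = y_n + z·[11/16·y_n + 5/16·y_{n+1}] ⇒ (1 − 5/16z)y_{n+1} = (1 + 11/16z)y_n
  Hence R(z) = (1 + 11/16z)/(1 − 5/16z).

Find x<0 with |R(x)|<1.
x=-0.35: |R|=0.6845
R=−1: 1+11/16x = −1+5/16x ⇒ -3/8x=2 ⇒ x=2/(-3/8)=-5.3333
Confirm numerically:
  x=-5.198: |R|=0.98066 <1
  x=-4.036: |R|=0.78485 <1
  x=-4.029: |R|=0.78348 <1
  x=-2.496: |R|=0.40225 <1
  x=-5.889: |R|=1.07336 >1
  x=-5.847: |R|=1.06813 >1
  x=-5.567: |R|=1.03198 >1
Interval (-5.3333, 0).

(-5.3333, 0).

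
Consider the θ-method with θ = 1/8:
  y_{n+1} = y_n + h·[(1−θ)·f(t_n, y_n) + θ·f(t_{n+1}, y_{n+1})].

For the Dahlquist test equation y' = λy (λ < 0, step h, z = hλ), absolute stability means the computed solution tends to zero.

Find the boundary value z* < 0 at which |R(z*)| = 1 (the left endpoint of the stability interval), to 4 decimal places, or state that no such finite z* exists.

left endpoint -2.6667.

With y'=λy (z=hλ):
  y_{n+1} = y_n + z·[7/8·y_n + 1/8·y_{n+1}] ⇒ (1 − 1/8z)y_{n+1} = (1 + 7/8z)y_n
  Hence R(z) = (1 + 7/8z)/(1 − 1/8z).

Solve |R(x)|<1 on ℝ⁻.
x=-1.77: |R|=0.4493
R=−1: 1+7/8x = −1+1/8x ⇒ -3/4x=2 ⇒ x=2/(-3/4)=-2.6667
Confirm numerically:
  x=-2.369: |R|=0.82776 <1
  x=-1.913: |R|=0.54383 <1
  x=-1.538: |R|=0.29000 <1
  x=-3.242: |R|=1.30706 >1
  x=-2.801: |R|=1.07462 >1
Stable set (-2.6667, 0).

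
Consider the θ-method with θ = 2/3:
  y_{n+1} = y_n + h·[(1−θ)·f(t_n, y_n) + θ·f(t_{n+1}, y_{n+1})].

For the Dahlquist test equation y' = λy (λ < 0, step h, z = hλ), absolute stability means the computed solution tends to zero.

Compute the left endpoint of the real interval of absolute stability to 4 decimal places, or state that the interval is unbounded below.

(−∞, 0) — no finite endpoint.

Set f=λy, z=hλ:
  y_{n+1} = y_n + z·[1/3·y_n + 2/3·y_{n+1}] ⇒ (1 − 2/3z)y_{n+1} = (1 + 1/3z)y_n
  R(z) = (1 + 1/3z)/(1 − 2/3z).

Need |R(x)|<1, x<0.
x=-0.91: |R|=0.4336
x=-2: |R|=0.1429
x=-10: |R|=0.3043
x=-100: |R|=0.4778
θ=2/3≥1/2 ⇒ |1+1/3x|<|1−2/3x| ∀x<0 ⇒ stable on all of ℝ⁻.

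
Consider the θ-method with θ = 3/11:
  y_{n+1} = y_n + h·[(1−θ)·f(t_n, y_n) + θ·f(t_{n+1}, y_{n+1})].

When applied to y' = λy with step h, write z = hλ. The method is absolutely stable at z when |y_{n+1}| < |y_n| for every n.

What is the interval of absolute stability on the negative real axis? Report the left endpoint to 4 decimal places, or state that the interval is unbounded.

z∈(-4.4000,0).

On y'=λy, z=hλ:
  y_{n+1} = y_n + z·[8/11·y_n + 3/11·y_{n+1}] ⇒ (1 − 3/11z)y_{n+1} = (1 + 8/11z)y_n
  ⇒ R(z) = (1 + 8/11z)/(1 − 3/11z).

Need |R(x)|<1, x<0.
x=-0.37: |R|=0.6639
R=−1: 1+8/11x = −1+3/11x ⇒ -5/11x=2 ⇒ x=2/(-5/11)=-4.4000
Confirm numerically:
  x=-4.171: |R|=0.95130 <1
  x=-3.978: |R|=0.90800 <1
  x=-3.539: |R|=0.80085 <1
  x=-4.591: |R|=1.03855 >1
  x=-4.424: |R|=1.00494 >1
  x=-4.422: |R|=1.00453 >1
Interval (-4.4000, 0).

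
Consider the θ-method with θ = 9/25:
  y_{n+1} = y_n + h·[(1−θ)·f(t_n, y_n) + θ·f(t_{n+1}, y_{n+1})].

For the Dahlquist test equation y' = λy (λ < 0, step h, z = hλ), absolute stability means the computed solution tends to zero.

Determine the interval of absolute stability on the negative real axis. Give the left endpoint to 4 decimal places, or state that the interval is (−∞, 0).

z∈(-7.1429,0).

On y'=λy, z=hλ:
  y_{n+1} = y_n + z·[16/25·y_n + 9/25·y_{n+1}] ⇒ (1 − 9/25z)y_{n+1} = (1 + 16/25z)y_n
  Hence R(z) = (1 + 16/25z)/(1 − 9/25z).

Boundary: |R(x)|=1, x<0.
x=-0.47: |R|=0.5980
R=−1: 1+16/25x = −1+9/25x ⇒ -7/25x=2 ⇒ x=2/(-7/25)=-7.1429
Confirm numerically:
  x=-5.924: |R|=0.89106 <1
  x=-5.226: |R|=0.81373 <1
  x=-5.093: |R|=0.79744 <1
  x=-5.077: |R|=0.79544 <1
  x=-7.468: |R|=1.02468 >1
  x=-7.272: |R|=1.00999 >1
Stable set (-7.1429, 0).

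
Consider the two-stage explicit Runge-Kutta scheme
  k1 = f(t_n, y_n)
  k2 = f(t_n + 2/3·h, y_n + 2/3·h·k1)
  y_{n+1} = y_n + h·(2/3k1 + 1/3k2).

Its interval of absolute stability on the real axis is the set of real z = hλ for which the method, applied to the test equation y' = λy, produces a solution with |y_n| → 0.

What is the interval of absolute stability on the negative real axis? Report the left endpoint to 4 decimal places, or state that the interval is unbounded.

Test eqn y'=λy, z=hλ:
  k1=λy_n ⇒ h·k1=z·y_n;  k2=λ(1+2/3z)y_n ⇒ h·k2=z(1+2/3z)y_n
  y_{n+1}/y_n = 1 + 2/3z + 1/3z(1+2/3z) = 1 + z + 2/9z²
  Hence R(z) = 1 + z + 2/9z².

Boundary: |R(x)|=1, x<0.
x=-0.97: |R|=0.2391
R=1: x+2/9x²=0 ⇒ x=−9/2=-4.5000; min R=1−1/(4·2/9)=-0.1250>−1
Confirm numerically:
  x=-4.107: |R|=0.64132 <1
  x=-2.392: |R|=0.12052 <1
  x=-2.389: |R|=0.12071 <1
  x=-5.075: |R|=1.64847 >1
  x=-4.755: |R|=1.26945 >1
Interval (-4.5000, 0).

(-4.5000, 0).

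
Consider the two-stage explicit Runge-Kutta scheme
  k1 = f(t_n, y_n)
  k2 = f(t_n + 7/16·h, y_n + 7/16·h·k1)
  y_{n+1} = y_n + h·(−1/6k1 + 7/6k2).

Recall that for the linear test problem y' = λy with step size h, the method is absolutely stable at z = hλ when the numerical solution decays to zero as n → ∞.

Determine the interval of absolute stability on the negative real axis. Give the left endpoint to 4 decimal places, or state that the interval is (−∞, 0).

z∈(-1.9592,0).

Test eqn y'=λy, z=hλ:
  k1=λy_n ⇒ h·k1=z·y_n;  k2=λ(1+7/16z)y_n ⇒ h·k2=z(1+7/16z)y_n
  y_{n+1}/y_n = 1 − 1/6z + 7/6z(1+7/16z) = 1 + z + 49/96z²
  Hence R(z) = 1 + z + 49/96z².

Need |R(x)|<1, x<0.
x=-0.77: |R|=0.5326
R=1: x+49/96x²=0 ⇒ x=−96/49=-1.9592; min R=1−1/(4·49/96)=0.5102>−1
Confirm numerically:
  x=-1.417: |R|=0.60786 <1
  x=-1.262: |R|=0.55091 <1
  x=-1.131: |R|=0.52191 <1
  x=-0.983: |R|=0.51021 <1
  x=-2.221: |R|=1.29680 >1
  x=-2.213: |R|=1.28670 >1
Interval (-1.9592, 0).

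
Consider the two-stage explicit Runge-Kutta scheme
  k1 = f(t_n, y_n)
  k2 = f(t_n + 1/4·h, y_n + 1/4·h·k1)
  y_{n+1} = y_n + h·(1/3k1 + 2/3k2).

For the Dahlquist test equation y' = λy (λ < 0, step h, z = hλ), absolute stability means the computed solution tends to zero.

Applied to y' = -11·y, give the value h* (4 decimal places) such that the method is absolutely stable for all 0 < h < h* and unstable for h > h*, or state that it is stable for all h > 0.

With y'=λy (z=hλ):
  k1=λy_n ⇒ h·k1=z·y_n;  k2=λ(1+1/4z)y_n ⇒ h·k2=z(1+1/4z)y_n
  y_{n+1}/y_n = 1 + 1/3z + 2/3z(1+1/4z) = 1 + z + 1/6z²
  R(z) = 1 + z + 1/6z².

Boundary: |R(x)|=1, x<0.
x=-1.54: |R|=0.1447
R=1: x+1/6x²=0 ⇒ x=−6=-6.0000; min R=1−1/(4·1/6)=-0.5000>−1
Confirm numerically:
  x=-5.683: |R|=0.69975 <1
  x=-5.369: |R|=0.43536 <1
  x=-5.355: |R|=0.42434 <1
  x=-3.758: |R|=0.40424 <1
  x=-6.557: |R|=1.60871 >1
  x=-6.339: |R|=1.35815 >1
Interval (-6.0000, 0).

(-6.0000,0); λ=-11 ⇒ h* = (6)/11 = 0.5455.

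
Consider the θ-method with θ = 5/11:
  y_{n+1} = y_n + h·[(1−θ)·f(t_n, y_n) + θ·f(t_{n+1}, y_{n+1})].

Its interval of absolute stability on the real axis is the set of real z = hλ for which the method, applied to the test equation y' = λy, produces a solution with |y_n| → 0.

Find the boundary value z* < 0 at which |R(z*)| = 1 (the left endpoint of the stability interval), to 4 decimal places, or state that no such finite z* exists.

z* = -22.0000.

On y'=λy, z=hλ:
  y_{n+1} = y_n + z·[6/11·y_n + 5/11·y_{n+1}] ⇒ (1 − 5/11z)y_{n+1} = (1 + 6/11z)y_n
  Hence R(z) = (1 + 6/11z)/(1 − 5/11z).

Need |R(x)|<1, x<0.
x=-1.14: |R|=0.2491
R=−1: 1+6/11x = −1+5/11x ⇒ -1/11x=2 ⇒ x=2/(-1/11)=-22.0000
Confirm numerically:
  x=-19.597: |R|=0.97795 <1
  x=-17.572: |R|=0.95521 <1
  x=-16.561: |R|=0.94202 <1
  x=-22.533: |R|=1.00431 >1
  x=-22.346: |R|=1.00282 >1
  x=-22.297: |R|=1.00242 >1
Interval (-22.0000, 0).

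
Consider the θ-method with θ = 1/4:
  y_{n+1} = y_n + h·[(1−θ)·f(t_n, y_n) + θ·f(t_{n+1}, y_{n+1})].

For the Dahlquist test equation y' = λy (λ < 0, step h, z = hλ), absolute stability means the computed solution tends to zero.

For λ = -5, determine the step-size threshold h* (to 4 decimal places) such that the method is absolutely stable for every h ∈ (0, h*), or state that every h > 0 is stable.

Test eqn y'=λy, z=hλ:
  y_{n+1} = y_n + z·[3/4·y_n + 1/4·y_{n+1}] ⇒ (1 − 1/4z)y_{n+1} = (1 + 3/4z)y_n
  so R(z) = (1 + 3/4z)/(1 − 1/4z).

Find x<0 with |R(x)|<1.
x=-0.86: |R|=0.2922
R=−1: 1+3/4x = −1+1/4x ⇒ -1/2x=2 ⇒ x=2/(-1/2)=-4.0000
Confirm numerically:
  x=-3.457: |R|=0.85437 <1
  x=-2.340: |R|=0.47634 <1
  x=-2.175: |R|=0.40891 <1
  x=-1.870: |R|=0.27428 <1
  x=-4.374: |R|=1.08932 >1
  x=-4.251: |R|=1.06084 >1
  x=-4.088: |R|=1.02176 >1
Stable set (-4.0000, 0).

(-4.0000,0); λ=-5 ⇒ h* = (4)/5 = 0.8000.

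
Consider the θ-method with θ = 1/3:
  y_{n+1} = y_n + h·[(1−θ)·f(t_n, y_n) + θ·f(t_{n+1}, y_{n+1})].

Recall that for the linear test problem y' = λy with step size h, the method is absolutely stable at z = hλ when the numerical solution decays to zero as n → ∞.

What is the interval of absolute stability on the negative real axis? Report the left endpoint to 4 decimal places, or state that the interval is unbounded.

(-6.0000, 0).

On y'=λy, z=hλ:
  y_{n+1} = y_n + z·[2/3·y_n + 1/3·y_{n+1}] ⇒ (1 − 1/3z)y_{n+1} = (1 + 2/3z)y_n
  so R(z) = (1 + 2/3z)/(1 − 1/3z).

Solve |R(x)|<1 on ℝ⁻.
x=-0.55: |R|=0.5352
R=−1: 1+2/3x = −1+1/3x ⇒ -1/3x=2 ⇒ x=2/(-1/3)=-6.0000
Confirm numerically:
  x=-5.596: |R|=0.95300 <1
  x=-4.841: |R|=0.85219 <1
  x=-4.752: |R|=0.83901 <1
  x=-3.419: |R|=0.59791 <1
  x=-6.510: |R|=1.05363 >1
  x=-6.159: |R|=1.01736 >1
  x=-6.033: |R|=1.00365 >1
Stable set (-6.0000, 0).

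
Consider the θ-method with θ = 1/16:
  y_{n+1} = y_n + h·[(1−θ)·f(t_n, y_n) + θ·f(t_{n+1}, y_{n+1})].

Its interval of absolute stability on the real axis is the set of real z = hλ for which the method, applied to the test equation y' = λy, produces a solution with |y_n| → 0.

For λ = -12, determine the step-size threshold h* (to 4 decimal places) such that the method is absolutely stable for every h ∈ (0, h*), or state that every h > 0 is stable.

(-2.2857,0); λ=-12 ⇒ h* = (16/7)/12 = 0.1905.

With y'=λy (z=hλ):
  y_{n+1} = y_n + z·[15/16·y_n + 1/16·y_{n+1}] ⇒ (1 − 1/16z)y_{n+1} = (1 + 15/16z)y_n
  R(z) = (1 + 15/16z)/(1 − 1/16z).

Boundary: |R(x)|=1, x<0.
x=-1.43: |R|=0.3127
R=−1: 1+15/16x = −1+1/16x ⇒ -7/8x=2 ⇒ x=2/(-7/8)=-2.2857
Confirm numerically:
  x=-1.682: |R|=0.52200 <1
  x=-1.630: |R|=0.47930 <1
  x=-1.590: |R|=0.44628 <1
  x=-2.543: |R|=1.19425 >1
  x=-2.478: |R|=1.14569 >1
Stable set (-2.2857, 0).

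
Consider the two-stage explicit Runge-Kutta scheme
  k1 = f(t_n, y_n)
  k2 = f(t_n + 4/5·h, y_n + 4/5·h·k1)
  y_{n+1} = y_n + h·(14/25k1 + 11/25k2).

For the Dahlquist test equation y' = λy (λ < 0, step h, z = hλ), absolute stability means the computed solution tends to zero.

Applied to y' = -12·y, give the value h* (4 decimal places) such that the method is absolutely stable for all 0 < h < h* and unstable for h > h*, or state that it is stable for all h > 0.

(-2.8409,0); λ=-12 ⇒ h* = (125/44)/12 = 0.2367.

Test eqn y'=λy, z=hλ:
  k1=λy_n ⇒ h·k1=z·y_n;  k2=λ(1+4/5z)y_n ⇒ h·k2=z(1+4/5z)y_n
  y_{n+1}/y_n = 1 + 14/25z + 11/25z(1+4/5z) = 1 + z + 44/125z²
  so R(z) = 1 + z + 44/125z².

Find x<0 with |R(x)|<1.
x=-0.71: |R|=0.4674
R=1: x+44/125x²=0 ⇒ x=−125/44=-2.8409; min R=1−1/(4·44/125)=0.2898>−1
Confirm numerically:
  x=-2.167: |R|=0.48595 <1
  x=-2.159: |R|=0.48177 <1
  x=-1.521: |R|=0.29333 <1
  x=-1.141: |R|=0.31726 <1
  x=-3.413: |R|=1.68730 >1
  x=-3.119: |R|=1.30531 >1
  x=-2.958: |R|=1.12192 >1
So |R|<1 on (-2.8409, 0).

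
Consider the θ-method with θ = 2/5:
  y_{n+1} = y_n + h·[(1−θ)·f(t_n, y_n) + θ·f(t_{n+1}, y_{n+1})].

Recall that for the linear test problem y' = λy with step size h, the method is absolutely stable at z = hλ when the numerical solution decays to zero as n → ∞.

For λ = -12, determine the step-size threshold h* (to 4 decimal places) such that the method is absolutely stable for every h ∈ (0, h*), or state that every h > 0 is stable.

With y'=λy (z=hλ):
  y_{n+1} = y_n + z·[3/5·y_n + 2/5·y_{n+1}] ⇒ (1 − 2/5z)y_{n+1} = (1 + 3/5z)y_n
  ⇒ R(z) = (1 + 3/5z)/(1 − 2/5z).

Solve |R(x)|<1 on ℝ⁻.
x=-1.09: |R|=0.2409
R=−1: 1+3/5x = −1+2/5x ⇒ -1/5x=2 ⇒ x=2/(-1/5)=-10.0000
Confirm numerically:
  x=-8.307: |R|=0.92167 <1
  x=-7.158: |R|=0.85287 <1
  x=-6.088: |R|=0.77224 <1
  x=-4.011: |R|=0.54009 <1
  x=-10.593: |R|=1.02265 >1
  x=-10.359: |R|=1.01396 >1
  x=-10.076: |R|=1.00302 >1
Interval (-10.0000, 0).

(-10.0000,0); λ=-12 ⇒ h* = (10)/12 = 0.8333.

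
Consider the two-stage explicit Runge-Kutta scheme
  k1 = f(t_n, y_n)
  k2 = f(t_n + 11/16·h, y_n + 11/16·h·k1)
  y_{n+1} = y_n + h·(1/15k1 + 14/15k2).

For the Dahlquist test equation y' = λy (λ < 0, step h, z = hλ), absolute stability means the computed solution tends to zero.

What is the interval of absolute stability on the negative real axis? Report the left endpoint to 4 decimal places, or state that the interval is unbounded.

z∈(-1.5584,0).

Set f=λy, z=hλ:
  k1=λy_n ⇒ h·k1=z·y_n;  k2=λ(1+11/16z)y_n ⇒ h·k2=z(1+11/16z)y_n
  y_{n+1}/y_n = 1 + 1/15z + 14/15z(1+11/16z) = 1 + z + 77/120z²
  R(z) = 1 + z + 77/120z².

Solve |R(x)|<1 on ℝ⁻.
x=-0.72: |R|=0.6126
R=1: x+77/120x²=0 ⇒ x=−120/77=-1.5584; min R=1−1/(4·77/120)=0.6104>−1
Confirm numerically:
  x=-1.277: |R|=0.76938 <1
  x=-1.182: |R|=0.71449 <1
  x=-0.842: |R|=0.61292 <1
  x=-0.685: |R|=0.61609 <1
  x=-1.946: |R|=1.48394 >1
  x=-1.902: |R|=1.41930 >1
  x=-1.642: |R|=1.08804 >1
Interval (-1.5584, 0).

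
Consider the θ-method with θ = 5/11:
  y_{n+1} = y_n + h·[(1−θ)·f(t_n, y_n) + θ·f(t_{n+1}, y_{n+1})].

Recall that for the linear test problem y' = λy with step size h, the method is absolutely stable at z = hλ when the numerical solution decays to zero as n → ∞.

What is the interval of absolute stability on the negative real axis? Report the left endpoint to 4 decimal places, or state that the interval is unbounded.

Test eqn y'=λy, z=hλ:
  y_{n+1} = y_n + z·[6/11·y_n + 5/11·y_{n+1}] ⇒ (1 − 5/11z)y_{n+1} = (1 + 6/11z)y_n
  Hence R(z) = (1 + 6/11z)/(1 − 5/11z).

Solve |R(x)|<1 on ℝ⁻.
x=-1.65: |R|=0.0571
R=−1: 1+6/11x = −1+5/11x ⇒ -1/11x=2 ⇒ x=2/(-1/11)=-22.0000
Confirm numerically:
  x=-16.648: |R|=0.94321 <1
  x=-15.411: |R|=0.92517 <1
  x=-13.537: |R|=0.89244 <1
  x=-10.877: |R|=0.82988 <1
  x=-22.333: |R|=1.00271 >1
  x=-22.218: |R|=1.00179 >1
Interval (-22.0000, 0).

z∈(-22.0000,0).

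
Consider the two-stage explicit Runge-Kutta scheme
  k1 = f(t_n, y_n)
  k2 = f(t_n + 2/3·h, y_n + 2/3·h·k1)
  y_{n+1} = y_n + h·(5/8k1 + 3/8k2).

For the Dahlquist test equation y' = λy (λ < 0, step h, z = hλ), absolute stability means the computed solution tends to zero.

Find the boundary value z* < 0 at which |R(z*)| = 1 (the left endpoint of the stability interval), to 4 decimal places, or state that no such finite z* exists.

left endpoint -4.0000.

Set f=λy, z=hλ:
  k1=λy_n ⇒ h·k1=z·y_n;  k2=λ(1+2/3z)y_n ⇒ h·k2=z(1+2/3z)y_n
  y_{n+1}/y_n = 1 + 5/8z + 3/8z(1+2/3z) = 1 + z + 1/4z²
  so R(z) = 1 + z + 1/4z².

Find x<0 with |R(x)|<1.
x=-1.1: |R|=0.2025
R=1: x+1/4x²=0 ⇒ x=−4=-4.0000; min R=1−1/(4·1/4)=0.0000>−1
Confirm numerically:
  x=-2.902: |R|=0.20340 <1
  x=-2.443: |R|=0.04906 <1
  x=-1.906: |R|=0.00221 <1
  x=-1.612: |R|=0.03764 <1
  x=-4.540: |R|=1.61290 >1
  x=-4.051: |R|=1.05165 >1
So |R|<1 on (-4.0000, 0).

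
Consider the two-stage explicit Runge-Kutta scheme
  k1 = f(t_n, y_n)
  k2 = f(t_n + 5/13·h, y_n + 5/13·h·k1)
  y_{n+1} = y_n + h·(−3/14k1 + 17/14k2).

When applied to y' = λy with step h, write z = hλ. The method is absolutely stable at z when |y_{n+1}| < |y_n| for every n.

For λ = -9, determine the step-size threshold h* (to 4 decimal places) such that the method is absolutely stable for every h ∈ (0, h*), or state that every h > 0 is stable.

On y'=λy, z=hλ:
  k1=λy_n ⇒ h·k1=z·y_n;  k2=λ(1+5/13z)y_n ⇒ h·k2=z(1+5/13z)y_n
  y_{n+1}/y_n = 1 − 3/14z + 17/14z(1+5/13z) = 1 + z + 85/182z²
  so R(z) = 1 + z + 85/182z².

Need |R(x)|<1, x<0.
x=-1.28: |R|=0.4852
R=1: x+85/182x²=0 ⇒ x=−182/85=-2.1412; min R=1−1/(4·85/182)=0.4647>−1
Confirm numerically:
  x=-2.046: |R|=0.90905 <1
  x=-1.906: |R|=0.79065 <1
  x=-1.847: |R|=0.74624 <1
  x=-1.150: |R|=0.46765 <1
  x=-2.690: |R|=1.68950 >1
  x=-2.599: |R|=1.55571 >1
  x=-2.246: |R|=1.10996 >1
Interval (-2.1412, 0).

(-2.1412,0); λ=-9 ⇒ h* = (182/85)/9 = 0.2379.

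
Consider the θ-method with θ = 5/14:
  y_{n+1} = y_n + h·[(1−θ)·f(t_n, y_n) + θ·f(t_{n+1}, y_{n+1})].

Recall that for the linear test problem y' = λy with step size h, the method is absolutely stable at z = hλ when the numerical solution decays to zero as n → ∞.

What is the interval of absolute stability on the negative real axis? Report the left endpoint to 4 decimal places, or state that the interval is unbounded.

On y'=λy, z=hλ:
  y_{n+1} = y_n + z·[9/14·y_n + 5/14·y_{n+1}] ⇒ (1 − 5/14z)y_{n+1} = (1 + 9/14z)y_n
  Hence R(z) = (1 + 9/14z)/(1 − 5/14z).

Find x<0 with |R(x)|<1.
x=-1.58: |R|=0.0100
R=−1: 1+9/14x = −1+5/14x ⇒ -2/7x=2 ⇒ x=2/(-2/7)=-7.0000
Confirm numerically:
  x=-6.844: |R|=0.98706 <1
  x=-6.648: |R|=0.97019 <1
  x=-5.154: |R|=0.81433 <1
  x=-3.227: |R|=0.49919 <1
  x=-7.534: |R|=1.04134 >1
  x=-7.462: |R|=1.03602 >1
  x=-7.188: |R|=1.01506 >1
So |R|<1 on (-7.0000, 0).

z∈(-7.0000,0).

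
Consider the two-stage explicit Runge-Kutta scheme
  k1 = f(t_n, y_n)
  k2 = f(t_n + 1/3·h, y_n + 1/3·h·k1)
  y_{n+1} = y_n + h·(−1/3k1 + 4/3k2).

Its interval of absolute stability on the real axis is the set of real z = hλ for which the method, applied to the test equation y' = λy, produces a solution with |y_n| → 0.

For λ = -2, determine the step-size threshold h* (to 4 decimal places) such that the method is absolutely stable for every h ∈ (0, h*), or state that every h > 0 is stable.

(-2.2500,0); λ=-2 ⇒ h* = (9/4)/2 = 1.1250.

Test eqn y'=λy, z=hλ:
  k1=λy_n ⇒ h·k1=z·y_n;  k2=λ(1+1/3z)y_n ⇒ h·k2=z(1+1/3z)y_n
  y_{n+1}/y_n = 1 − 1/3z + 4/3z(1+1/3z) = 1 + z + 4/9z²
  ⇒ R(z) = 1 + z + 4/9z².

Find x<0 with |R(x)|<1.
x=-0.36: |R|=0.6976
R=1: x+4/9x²=0 ⇒ x=−9/4=-2.2500; min R=1−1/(4·4/9)=0.4375>−1
Confirm numerically:
  x=-2.185: |R|=0.93688 <1
  x=-1.957: |R|=0.74516 <1
  x=-0.924: |R|=0.45546 <1
  x=-2.770: |R|=1.64018 >1
  x=-2.670: |R|=1.49840 >1
  x=-2.350: |R|=1.10444 >1
Interval (-2.2500, 0).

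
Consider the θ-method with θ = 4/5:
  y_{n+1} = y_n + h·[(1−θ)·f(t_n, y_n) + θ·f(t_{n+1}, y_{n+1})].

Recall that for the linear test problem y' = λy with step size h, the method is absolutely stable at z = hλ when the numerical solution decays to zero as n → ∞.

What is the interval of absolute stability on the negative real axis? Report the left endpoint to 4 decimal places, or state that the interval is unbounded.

On y'=λy, z=hλ:
  y_{n+1} = y_n + z·[1/5·y_n + 4/5·y_{n+1}] ⇒ (1 − 4/5z)y_{n+1} = (1 + 1/5z)y_n
  Hence R(z) = (1 + 1/5z)/(1 − 4/5z).

Find x<0 with |R(x)|<1.
x=-1.38: |R|=0.3441
x=-2: |R|=0.2308
x=-10: |R|=0.1111
x=-100: |R|=0.2346
θ=4/5≥1/2 ⇒ |1+1/5x|<|1−4/5x| ∀x<0 ⇒ unbounded interval.

unbounded; (−∞, 0).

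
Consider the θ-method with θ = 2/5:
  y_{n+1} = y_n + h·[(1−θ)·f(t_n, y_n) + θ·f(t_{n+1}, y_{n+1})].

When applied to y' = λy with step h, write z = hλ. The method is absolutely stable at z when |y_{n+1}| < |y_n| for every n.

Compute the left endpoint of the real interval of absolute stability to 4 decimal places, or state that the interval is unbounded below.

With y'=λy (z=hλ):
  y_{n+1} = y_n + z·[3/5·y_n + 2/5·y_{n+1}] ⇒ (1 − 2/5z)y_{n+1} = (1 + 3/5z)y_n
  Hence R(z) = (1 + 3/5z)/(1 − 2/5z).

Find x<0 with |R(x)|<1.
x=-0.59: |R|=0.5227
R=−1: 1+3/5x = −1+2/5x ⇒ -1/5x=2 ⇒ x=2/(-1/5)=-10.0000
Confirm numerically:
  x=-9.770: |R|=0.99063 <1
  x=-5.893: |R|=0.75533 <1
  x=-5.225: |R|=0.69094 <1
  x=-10.261: |R|=1.01023 >1
  x=-10.143: |R|=1.00566 >1
  x=-10.105: |R|=1.00417 >1
Interval (-10.0000, 0).

z* = -10.0000.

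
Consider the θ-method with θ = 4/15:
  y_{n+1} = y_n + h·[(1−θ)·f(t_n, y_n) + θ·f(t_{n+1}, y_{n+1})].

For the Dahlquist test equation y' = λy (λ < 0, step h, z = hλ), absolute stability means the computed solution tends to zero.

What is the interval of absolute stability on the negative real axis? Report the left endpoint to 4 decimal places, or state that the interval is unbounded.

z∈(-4.2857,0).

On y'=λy, z=hλ:
  y_{n+1} = y_n + z·[11/15·y_n + 4/15·y_{n+1}] ⇒ (1 − 4/15z)y_{n+1} = (1 + 11/15z)y_n
  so R(z) = (1 + 11/15z)/(1 − 4/15z).

Need |R(x)|<1, x<0.
x=-1.24: |R|=0.0681
R=−1: 1+11/15x = −1+4/15x ⇒ -7/15x=2 ⇒ x=2/(-7/15)=-4.2857
Confirm numerically:
  x=-3.077: |R|=0.69016 <1
  x=-2.276: |R|=0.41636 <1
  x=-2.193: |R|=0.38377 <1
  x=-4.813: |R|=1.10776 >1
  x=-4.740: |R|=1.09364 >1
Interval (-4.2857, 0).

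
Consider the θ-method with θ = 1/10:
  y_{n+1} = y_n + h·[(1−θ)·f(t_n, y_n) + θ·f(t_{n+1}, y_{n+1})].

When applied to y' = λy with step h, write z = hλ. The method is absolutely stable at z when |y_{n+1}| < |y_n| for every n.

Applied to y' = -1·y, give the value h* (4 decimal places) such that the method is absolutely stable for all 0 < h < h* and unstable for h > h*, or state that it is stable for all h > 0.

With y'=λy (z=hλ):
  y_{n+1} = y_n + z·[9/10·y_n + 1/10·y_{n+1}] ⇒ (1 − 1/10z)y_{n+1} = (1 + 9/10z)y_n
  so R(z) = (1 + 9/10z)/(1 − 1/10z).

Find x<0 with |R(x)|<1.
x=-1.6: |R|=0.3793
R=−1: 1+9/10x = −1+1/10x ⇒ -4/5x=2 ⇒ x=2/(-4/5)=-2.5000
Confirm numerically:
  x=-2.233: |R|=0.82539 <1
  x=-1.634: |R|=0.40450 <1
  x=-1.617: |R|=0.39193 <1
  x=-2.871: |R|=1.23060 >1
  x=-2.663: |R|=1.10298 >1
So |R|<1 on (-2.5000, 0).

(-2.5000,0); λ=-1 ⇒ h* = (5/2)/1 = 2.5000.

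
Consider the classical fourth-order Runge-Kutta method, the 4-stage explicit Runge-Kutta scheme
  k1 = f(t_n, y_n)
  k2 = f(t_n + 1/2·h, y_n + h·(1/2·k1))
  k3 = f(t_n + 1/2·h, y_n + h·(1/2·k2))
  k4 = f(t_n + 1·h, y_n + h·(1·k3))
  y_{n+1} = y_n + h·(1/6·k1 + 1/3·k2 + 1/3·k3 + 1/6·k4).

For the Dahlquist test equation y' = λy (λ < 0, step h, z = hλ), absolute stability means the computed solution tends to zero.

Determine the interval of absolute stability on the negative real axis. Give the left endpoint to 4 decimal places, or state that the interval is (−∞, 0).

With y'=λy (z=hλ):
  order 4, 4-stage ⇒ R(z)=1+z+z^2/2+z^3/6+z^4/24
  (e.g. R(-1.73)=0.27672, |R|=0.27672)

Find x<0 with |R(x)|<1.
x=-1.73: |R|=0.2767
|R(-2.67)|=0.8396 |R(-2.35)|=0.5190 |R(-1.92)|=0.3098
Bisect:
  x_lo=-3.2086 |R|=1.8497  x_hi=-0.1247 |R|=0.8827
  mid=-1.66667 |R|=0.27212 →hi
  mid=-2.43763 |R|=0.59047 →hi
  mid=-2.82311 |R|=1.05853 →lo
  mid=-2.63037 |R|=0.79047 →hi
  mid=-2.72674 |R|=0.91525 →hi
  mid=-2.77493 |R|=0.98448 →hi
  mid=-2.79902 |R|=1.02089 →lo
  ...
  [-2.78547,-2.78528] ⇒ x*=-2.7853
Interval (-2.7853, 0).

z∈(-2.7853,0).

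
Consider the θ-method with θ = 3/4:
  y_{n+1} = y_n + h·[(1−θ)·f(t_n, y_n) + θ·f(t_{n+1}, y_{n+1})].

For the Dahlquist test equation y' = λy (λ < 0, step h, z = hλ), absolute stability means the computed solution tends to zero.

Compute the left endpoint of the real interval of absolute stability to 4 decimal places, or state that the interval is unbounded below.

Set f=λy, z=hλ:
  y_{n+1} = y_n + z·[1/4·y_n + 3/4·y_{n+1}] ⇒ (1 − 3/4z)y_{n+1} = (1 + 1/4z)y_n
  so R(z) = (1 + 1/4z)/(1 − 3/4z).

Need |R(x)|<1, x<0.
x=-0.82: |R|=0.4923
x=-2: |R|=0.2000
x=-10: |R|=0.1765
x=-100: |R|=0.3158
θ=3/4≥1/2 ⇒ |1+1/4x|<|1−3/4x| ∀x<0 ⇒ interval (−∞,0).

unbounded; (−∞, 0).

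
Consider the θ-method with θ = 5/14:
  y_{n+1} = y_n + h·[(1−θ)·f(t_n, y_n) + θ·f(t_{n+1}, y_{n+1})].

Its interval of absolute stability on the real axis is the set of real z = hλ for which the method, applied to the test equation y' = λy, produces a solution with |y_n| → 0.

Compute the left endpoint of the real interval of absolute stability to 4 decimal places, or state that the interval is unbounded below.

z* = -7.0000.

Test eqn y'=λy, z=hλ:
  y_{n+1} = y_n + z·[9/14·y_n + 5/14·y_{n+1}] ⇒ (1 − 5/14z)y_{n+1} = (1 + 9/14z)y_n
  ⇒ R(z) = (1 + 9/14z)/(1 − 5/14z).

Need |R(x)|<1, x<0.
x=-1.24: |R|=0.1406
R=−1: 1+9/14x = −1+5/14x ⇒ -2/7x=2 ⇒ x=2/(-2/7)=-7.0000
Confirm numerically:
  x=-6.264: |R|=0.93504 <1
  x=-6.232: |R|=0.93198 <1
  x=-3.329: |R|=0.52084 <1
  x=-7.289: |R|=1.02292 >1
  x=-7.114: |R|=1.00920 >1
Stable set (-7.0000, 0).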